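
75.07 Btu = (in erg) 7.92e+11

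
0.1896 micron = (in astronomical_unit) 1.267e-18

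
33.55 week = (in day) 234.8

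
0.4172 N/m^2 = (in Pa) 0.4172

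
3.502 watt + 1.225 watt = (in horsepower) 0.006339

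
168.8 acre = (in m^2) 6.831e+05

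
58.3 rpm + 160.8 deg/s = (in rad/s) 8.912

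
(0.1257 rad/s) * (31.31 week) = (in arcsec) 4.91e+11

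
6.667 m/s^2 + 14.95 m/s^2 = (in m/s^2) 21.62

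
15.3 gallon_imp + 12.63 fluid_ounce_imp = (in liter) 69.91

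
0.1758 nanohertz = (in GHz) 1.758e-19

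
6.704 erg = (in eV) 4.184e+12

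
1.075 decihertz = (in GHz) 1.075e-10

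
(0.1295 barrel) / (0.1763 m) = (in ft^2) 1.257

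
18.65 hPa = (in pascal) 1865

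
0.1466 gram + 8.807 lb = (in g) 3995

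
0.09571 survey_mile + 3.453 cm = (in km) 0.1541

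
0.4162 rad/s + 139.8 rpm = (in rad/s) 15.06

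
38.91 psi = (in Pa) 2.683e+05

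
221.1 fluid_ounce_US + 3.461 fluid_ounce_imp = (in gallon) 1.753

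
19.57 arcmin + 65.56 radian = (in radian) 65.57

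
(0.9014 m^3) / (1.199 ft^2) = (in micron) 8.092e+06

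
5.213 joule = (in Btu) 0.004941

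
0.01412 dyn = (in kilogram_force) 1.44e-08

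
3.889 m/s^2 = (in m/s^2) 3.889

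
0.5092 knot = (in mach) 0.0007693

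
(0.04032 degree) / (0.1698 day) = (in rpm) 4.581e-07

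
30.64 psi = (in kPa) 211.3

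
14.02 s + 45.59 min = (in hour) 0.7637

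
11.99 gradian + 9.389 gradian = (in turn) 0.05345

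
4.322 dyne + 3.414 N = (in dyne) 3.414e+05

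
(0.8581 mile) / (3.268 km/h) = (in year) 4.824e-05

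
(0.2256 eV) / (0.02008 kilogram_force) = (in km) 1.836e-22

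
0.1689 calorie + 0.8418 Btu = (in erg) 8.889e+09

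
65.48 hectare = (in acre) 161.8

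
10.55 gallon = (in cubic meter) 0.03994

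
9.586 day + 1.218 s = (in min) 1.38e+04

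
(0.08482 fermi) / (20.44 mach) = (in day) 1.411e-25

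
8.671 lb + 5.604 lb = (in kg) 6.475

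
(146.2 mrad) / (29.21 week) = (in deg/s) 4.742e-07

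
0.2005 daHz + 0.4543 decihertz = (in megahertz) 2.05e-06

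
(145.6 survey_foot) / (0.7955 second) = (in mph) 124.8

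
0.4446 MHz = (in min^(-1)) 2.668e+07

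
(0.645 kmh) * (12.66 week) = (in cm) 1.372e+08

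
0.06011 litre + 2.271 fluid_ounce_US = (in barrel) 0.0008005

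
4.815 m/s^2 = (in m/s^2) 4.815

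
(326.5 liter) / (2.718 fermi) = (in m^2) 1.201e+14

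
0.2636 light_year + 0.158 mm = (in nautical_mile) 1.347e+12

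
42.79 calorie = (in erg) 1.79e+09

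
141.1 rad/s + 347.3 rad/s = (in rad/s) 488.4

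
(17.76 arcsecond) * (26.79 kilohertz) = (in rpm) 22.03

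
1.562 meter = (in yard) 1.708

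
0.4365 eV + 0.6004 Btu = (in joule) 633.5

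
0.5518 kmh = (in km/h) 0.5518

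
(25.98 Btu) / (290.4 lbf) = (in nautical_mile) 0.01146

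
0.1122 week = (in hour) 18.85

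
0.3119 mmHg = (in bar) 0.0004158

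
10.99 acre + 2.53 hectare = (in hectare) 6.977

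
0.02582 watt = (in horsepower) 3.463e-05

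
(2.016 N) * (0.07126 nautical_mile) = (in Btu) 0.2522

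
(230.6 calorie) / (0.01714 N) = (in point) 1.596e+08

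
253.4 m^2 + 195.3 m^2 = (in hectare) 0.04487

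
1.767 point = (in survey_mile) 3.873e-07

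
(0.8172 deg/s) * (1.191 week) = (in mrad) 1.027e+07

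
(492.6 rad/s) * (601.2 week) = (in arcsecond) 3.694e+16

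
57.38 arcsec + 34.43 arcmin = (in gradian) 0.6553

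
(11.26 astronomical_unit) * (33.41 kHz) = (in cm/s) 5.628e+18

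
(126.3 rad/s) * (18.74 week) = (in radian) 1.431e+09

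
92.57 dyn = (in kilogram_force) 9.44e-05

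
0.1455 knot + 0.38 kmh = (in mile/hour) 0.4036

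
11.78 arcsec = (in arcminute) 0.1963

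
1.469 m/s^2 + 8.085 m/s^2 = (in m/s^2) 9.554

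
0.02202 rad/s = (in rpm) 0.2103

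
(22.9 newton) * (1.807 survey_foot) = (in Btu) 0.01195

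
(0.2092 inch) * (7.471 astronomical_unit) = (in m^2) 5.939e+09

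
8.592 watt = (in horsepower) 0.01152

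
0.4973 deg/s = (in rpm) 0.08288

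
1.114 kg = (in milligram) 1.114e+06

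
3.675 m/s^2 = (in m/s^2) 3.675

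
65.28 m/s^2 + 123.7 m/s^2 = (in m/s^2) 189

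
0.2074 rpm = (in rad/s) 0.02172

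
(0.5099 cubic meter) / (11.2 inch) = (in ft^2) 19.29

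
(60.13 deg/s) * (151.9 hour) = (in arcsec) 1.184e+11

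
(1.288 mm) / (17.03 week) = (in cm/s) 1.251e-08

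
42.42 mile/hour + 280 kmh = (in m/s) 96.74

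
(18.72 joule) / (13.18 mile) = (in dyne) 88.26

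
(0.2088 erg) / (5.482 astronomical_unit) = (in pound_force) 5.724e-21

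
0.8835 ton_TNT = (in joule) 3.697e+09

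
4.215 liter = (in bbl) 0.02651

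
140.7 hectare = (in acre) 347.7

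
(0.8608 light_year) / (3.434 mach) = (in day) 8.061e+07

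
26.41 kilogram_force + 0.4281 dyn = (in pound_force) 58.22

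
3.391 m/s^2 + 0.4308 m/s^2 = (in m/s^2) 3.822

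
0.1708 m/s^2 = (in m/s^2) 0.1708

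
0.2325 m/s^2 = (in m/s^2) 0.2325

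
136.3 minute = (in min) 136.3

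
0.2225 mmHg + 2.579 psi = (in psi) 2.583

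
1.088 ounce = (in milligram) 3.084e+04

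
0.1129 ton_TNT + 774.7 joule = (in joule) 4.724e+08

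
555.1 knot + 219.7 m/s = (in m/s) 505.3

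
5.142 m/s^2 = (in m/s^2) 5.142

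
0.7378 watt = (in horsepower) 0.0009894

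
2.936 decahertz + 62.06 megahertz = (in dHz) 6.206e+08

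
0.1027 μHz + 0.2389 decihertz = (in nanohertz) 2.389e+07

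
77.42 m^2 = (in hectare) 0.007742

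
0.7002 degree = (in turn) 0.001945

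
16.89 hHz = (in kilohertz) 1.689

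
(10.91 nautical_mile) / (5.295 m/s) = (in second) 3816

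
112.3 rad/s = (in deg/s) 6434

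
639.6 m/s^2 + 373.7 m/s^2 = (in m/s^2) 1013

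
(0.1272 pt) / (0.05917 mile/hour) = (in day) 1.963e-08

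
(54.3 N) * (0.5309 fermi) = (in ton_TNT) 6.89e-24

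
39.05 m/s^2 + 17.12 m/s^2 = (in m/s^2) 56.17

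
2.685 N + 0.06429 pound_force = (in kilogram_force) 0.303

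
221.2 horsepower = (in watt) 1.649e+05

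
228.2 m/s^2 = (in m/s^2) 228.2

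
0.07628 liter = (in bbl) 0.0004798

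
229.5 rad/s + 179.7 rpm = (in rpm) 2371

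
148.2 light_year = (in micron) 1.402e+24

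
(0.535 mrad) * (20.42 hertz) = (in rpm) 0.1043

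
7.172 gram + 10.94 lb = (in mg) 4.969e+06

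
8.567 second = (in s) 8.567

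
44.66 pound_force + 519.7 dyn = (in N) 198.7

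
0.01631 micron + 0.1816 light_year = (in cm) 1.718e+17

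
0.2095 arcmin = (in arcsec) 12.57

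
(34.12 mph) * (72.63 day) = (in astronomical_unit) 0.0006398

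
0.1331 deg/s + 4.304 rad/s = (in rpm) 41.12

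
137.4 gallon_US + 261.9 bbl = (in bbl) 265.2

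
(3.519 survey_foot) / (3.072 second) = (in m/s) 0.3492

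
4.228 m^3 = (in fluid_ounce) 1.43e+05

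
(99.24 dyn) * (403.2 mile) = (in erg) 6.44e+09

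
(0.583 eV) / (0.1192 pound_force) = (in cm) 1.762e-17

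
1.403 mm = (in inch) 0.05524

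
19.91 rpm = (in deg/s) 119.5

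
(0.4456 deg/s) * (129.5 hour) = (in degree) 2.077e+05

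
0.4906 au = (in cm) 7.339e+12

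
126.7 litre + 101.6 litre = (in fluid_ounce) 7720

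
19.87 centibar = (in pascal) 1.987e+04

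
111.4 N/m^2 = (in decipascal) 1114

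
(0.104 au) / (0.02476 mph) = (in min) 2.343e+10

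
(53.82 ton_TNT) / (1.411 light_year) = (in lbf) 3.792e-06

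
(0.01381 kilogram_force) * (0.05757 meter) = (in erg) 7.797e+04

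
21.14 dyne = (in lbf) 4.752e-05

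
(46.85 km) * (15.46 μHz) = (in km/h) 2.607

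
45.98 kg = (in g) 4.598e+04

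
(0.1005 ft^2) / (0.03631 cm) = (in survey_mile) 0.01598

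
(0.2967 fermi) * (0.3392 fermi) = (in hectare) 1.006e-35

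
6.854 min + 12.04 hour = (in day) 0.5064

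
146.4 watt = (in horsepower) 0.1963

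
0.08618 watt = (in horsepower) 0.0001156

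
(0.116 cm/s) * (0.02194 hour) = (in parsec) 2.969e-18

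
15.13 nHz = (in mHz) 1.513e-05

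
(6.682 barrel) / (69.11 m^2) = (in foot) 0.05043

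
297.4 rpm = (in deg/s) 1784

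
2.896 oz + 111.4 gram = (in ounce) 6.826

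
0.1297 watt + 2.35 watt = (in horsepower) 0.003325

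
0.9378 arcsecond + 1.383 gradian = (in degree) 1.245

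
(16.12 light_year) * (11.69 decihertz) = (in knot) 3.465e+17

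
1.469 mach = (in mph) 1119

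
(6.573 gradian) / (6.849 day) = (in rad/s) 1.745e-07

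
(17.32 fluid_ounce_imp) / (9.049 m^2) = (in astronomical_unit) 3.635e-16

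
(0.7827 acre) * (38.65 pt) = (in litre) 4.319e+04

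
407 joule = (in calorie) 97.28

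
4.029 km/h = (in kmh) 4.029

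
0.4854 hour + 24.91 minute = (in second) 3242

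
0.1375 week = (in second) 8.316e+04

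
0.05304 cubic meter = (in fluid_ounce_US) 1793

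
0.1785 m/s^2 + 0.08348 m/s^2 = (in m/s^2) 0.262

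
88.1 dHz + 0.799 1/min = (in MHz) 8.823e-06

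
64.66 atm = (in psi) 950.2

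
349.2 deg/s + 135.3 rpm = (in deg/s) 1161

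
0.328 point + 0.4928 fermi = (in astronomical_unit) 7.735e-16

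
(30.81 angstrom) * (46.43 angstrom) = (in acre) 3.535e-21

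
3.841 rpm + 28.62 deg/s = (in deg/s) 51.67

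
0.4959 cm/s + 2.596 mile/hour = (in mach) 0.003423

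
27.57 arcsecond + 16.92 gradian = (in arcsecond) 5.485e+04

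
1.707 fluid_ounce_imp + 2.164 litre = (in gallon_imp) 0.4867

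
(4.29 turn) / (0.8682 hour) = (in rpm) 0.08235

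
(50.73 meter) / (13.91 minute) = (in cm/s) 6.078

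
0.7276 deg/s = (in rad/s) 0.0127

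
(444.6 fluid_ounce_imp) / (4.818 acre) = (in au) 4.331e-18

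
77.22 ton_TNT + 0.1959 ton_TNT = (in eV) 2.022e+30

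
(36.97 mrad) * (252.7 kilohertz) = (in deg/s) 5.353e+05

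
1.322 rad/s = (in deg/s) 75.75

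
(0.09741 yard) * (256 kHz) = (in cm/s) 2.28e+06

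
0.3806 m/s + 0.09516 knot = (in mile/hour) 0.9609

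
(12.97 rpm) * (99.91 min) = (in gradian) 5.183e+05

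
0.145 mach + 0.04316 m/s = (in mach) 0.1451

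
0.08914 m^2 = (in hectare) 8.914e-06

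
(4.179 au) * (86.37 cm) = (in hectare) 5.4e+07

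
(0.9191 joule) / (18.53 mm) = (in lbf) 11.15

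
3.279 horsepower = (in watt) 2445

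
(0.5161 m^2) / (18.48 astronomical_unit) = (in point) 5.292e-10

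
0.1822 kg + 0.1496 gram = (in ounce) 6.432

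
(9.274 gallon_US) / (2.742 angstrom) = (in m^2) 1.28e+08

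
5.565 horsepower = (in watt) 4150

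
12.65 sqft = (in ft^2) 12.65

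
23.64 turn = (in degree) 8510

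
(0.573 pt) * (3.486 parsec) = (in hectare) 2.174e+09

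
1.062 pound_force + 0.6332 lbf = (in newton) 7.541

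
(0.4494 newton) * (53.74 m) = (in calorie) 5.772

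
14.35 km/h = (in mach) 0.01171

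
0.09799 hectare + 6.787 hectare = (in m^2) 6.885e+04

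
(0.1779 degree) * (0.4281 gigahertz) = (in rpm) 1.269e+07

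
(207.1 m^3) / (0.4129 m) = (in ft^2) 5399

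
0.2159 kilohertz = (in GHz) 2.159e-07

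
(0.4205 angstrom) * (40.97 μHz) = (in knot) 3.349e-15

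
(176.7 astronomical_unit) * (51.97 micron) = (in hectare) 1.374e+05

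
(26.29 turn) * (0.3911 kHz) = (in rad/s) 6.46e+04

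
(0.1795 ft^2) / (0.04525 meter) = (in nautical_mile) 0.000199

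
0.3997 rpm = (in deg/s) 2.398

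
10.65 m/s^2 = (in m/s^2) 10.65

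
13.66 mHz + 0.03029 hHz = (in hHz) 0.03043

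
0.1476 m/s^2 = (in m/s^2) 0.1476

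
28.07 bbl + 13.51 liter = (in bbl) 28.15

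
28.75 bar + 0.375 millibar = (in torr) 2.156e+04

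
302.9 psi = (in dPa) 2.088e+07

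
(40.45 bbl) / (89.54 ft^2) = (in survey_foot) 2.536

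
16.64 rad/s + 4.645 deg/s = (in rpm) 159.7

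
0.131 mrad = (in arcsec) 27.02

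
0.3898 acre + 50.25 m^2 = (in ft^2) 1.752e+04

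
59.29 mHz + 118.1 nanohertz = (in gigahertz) 5.929e-11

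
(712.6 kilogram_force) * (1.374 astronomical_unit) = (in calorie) 3.433e+14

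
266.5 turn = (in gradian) 1.066e+05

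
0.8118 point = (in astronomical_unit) 1.914e-15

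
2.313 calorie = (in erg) 9.678e+07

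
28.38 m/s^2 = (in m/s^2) 28.38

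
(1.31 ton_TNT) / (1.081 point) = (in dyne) 1.437e+18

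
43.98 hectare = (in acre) 108.7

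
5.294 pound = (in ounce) 84.7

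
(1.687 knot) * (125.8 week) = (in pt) 1.872e+11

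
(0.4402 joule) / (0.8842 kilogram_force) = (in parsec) 1.645e-18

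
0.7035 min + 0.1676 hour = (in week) 0.001067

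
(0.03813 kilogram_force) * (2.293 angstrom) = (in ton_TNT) 2.049e-20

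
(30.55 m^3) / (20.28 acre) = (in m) 0.0003722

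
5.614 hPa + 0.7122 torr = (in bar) 0.006564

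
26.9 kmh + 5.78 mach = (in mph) 4419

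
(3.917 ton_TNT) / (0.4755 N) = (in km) 3.447e+07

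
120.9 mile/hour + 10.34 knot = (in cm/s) 5937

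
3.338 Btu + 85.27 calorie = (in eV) 2.421e+22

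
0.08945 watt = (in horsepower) 0.00012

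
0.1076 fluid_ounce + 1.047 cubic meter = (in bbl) 6.585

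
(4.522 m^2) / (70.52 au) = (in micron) 4.286e-07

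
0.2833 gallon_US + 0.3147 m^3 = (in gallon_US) 83.42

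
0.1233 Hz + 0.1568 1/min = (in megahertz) 1.259e-07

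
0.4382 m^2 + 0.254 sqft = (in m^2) 0.4618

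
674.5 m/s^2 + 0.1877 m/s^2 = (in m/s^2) 674.7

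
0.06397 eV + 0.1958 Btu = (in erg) 2.066e+09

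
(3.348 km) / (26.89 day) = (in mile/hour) 0.003224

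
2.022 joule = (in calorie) 0.4833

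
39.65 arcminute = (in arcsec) 2379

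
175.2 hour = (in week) 1.043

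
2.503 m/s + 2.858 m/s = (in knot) 10.42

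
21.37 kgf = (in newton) 209.6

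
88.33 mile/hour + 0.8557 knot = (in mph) 89.31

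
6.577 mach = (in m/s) 2239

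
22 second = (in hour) 0.006111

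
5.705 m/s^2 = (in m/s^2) 5.705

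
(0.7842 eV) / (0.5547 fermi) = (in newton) 0.0002265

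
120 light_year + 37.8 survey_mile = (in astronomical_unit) 7.589e+06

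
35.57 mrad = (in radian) 0.03557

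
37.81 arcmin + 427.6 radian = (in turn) 68.06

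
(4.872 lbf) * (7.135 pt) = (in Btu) 5.17e-05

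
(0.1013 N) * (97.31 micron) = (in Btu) 9.343e-09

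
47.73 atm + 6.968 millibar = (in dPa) 4.837e+07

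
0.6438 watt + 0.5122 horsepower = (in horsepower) 0.5131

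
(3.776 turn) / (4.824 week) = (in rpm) 7.765e-05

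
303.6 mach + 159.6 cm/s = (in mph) 2.312e+05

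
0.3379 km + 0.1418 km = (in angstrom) 4.797e+12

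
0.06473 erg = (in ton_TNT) 1.547e-18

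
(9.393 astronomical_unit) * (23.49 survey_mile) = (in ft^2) 5.718e+17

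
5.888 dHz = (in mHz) 588.8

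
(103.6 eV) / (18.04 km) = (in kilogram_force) 9.382e-23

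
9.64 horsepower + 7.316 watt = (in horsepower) 9.65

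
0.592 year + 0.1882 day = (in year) 0.5925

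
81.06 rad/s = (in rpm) 774.1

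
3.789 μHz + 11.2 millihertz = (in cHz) 1.12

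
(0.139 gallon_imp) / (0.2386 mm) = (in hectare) 0.0002648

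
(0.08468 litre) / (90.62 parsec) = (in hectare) 3.028e-27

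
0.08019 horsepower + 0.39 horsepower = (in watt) 350.6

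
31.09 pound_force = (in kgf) 14.1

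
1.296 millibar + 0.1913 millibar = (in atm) 0.001468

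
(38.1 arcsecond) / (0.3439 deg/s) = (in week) 5.088e-08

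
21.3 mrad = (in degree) 1.22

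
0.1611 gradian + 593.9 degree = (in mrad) 1.037e+04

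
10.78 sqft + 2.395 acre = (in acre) 2.395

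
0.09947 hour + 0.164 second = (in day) 0.004146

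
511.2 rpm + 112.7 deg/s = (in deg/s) 3180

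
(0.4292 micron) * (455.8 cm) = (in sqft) 2.106e-05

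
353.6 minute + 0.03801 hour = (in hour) 5.931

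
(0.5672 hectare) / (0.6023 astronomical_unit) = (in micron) 0.06295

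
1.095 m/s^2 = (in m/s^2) 1.095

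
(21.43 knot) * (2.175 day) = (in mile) 1287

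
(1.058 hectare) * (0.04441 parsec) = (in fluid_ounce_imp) 5.103e+23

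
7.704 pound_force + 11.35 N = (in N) 45.62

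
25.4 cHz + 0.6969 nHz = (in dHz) 2.54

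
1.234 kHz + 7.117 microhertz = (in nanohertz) 1.234e+12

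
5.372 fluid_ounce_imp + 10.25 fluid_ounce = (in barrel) 0.002867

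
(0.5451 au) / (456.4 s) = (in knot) 3.473e+08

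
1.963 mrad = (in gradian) 0.125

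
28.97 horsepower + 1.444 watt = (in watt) 2.16e+04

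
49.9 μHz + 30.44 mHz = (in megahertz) 3.049e-08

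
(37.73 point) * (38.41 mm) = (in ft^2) 0.005503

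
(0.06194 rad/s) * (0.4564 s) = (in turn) 0.004499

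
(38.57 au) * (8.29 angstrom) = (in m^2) 4783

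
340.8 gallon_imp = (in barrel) 9.745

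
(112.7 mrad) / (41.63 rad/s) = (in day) 3.133e-08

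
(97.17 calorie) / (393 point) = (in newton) 2932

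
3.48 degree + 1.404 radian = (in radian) 1.465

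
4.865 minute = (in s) 291.9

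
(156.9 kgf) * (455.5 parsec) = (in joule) 2.163e+22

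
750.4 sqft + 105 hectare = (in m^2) 1.05e+06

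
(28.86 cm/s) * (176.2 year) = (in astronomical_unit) 0.01072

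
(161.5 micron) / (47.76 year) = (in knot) 2.084e-13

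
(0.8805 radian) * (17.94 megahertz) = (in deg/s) 9.051e+08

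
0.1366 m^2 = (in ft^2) 1.47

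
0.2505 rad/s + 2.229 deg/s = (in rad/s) 0.2894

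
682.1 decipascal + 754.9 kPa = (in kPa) 755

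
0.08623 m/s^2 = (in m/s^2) 0.08623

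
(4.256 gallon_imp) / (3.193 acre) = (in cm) 0.0001497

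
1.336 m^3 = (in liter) 1336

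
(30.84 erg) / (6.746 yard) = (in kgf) 5.098e-08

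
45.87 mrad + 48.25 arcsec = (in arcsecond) 9510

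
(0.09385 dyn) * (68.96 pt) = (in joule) 2.283e-08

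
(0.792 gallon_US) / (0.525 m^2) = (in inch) 0.2248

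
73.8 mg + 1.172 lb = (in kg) 0.5317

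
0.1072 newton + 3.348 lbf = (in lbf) 3.372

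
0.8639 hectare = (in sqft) 9.299e+04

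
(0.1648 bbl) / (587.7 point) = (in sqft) 1.36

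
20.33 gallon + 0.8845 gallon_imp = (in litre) 80.98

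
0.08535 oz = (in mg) 2420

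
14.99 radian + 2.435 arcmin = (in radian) 14.99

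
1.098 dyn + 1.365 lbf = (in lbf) 1.365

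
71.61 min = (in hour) 1.194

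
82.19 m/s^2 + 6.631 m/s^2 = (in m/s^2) 88.82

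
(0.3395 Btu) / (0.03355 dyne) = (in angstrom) 1.068e+19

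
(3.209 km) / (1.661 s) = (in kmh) 6955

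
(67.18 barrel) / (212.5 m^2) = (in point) 142.5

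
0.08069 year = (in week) 4.207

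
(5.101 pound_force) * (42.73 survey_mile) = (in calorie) 3.729e+05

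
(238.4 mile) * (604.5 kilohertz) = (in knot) 4.508e+11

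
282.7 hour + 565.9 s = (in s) 1.018e+06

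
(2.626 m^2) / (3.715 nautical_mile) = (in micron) 381.7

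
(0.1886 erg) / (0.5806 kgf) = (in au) 2.214e-20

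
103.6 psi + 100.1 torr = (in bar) 7.276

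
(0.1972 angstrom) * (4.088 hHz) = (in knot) 1.567e-08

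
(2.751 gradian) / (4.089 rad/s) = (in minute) 0.0001761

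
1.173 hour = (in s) 4223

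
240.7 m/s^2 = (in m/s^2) 240.7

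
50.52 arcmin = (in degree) 0.842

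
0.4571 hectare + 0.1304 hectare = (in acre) 1.452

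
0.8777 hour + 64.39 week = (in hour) 1.082e+04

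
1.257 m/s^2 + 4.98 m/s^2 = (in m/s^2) 6.237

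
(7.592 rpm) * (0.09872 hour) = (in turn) 44.97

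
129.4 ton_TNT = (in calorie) 1.294e+11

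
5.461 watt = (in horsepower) 0.007323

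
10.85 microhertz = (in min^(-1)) 0.000651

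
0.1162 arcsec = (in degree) 3.228e-05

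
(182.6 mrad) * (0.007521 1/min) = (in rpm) 0.0002186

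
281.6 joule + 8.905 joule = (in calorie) 69.43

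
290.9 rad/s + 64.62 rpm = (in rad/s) 297.7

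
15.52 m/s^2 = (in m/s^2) 15.52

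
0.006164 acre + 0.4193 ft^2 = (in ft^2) 268.9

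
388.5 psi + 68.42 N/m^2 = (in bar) 26.79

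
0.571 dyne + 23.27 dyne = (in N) 0.0002384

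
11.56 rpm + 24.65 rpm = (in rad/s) 3.792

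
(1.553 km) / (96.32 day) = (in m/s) 0.0001866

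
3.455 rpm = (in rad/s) 0.3618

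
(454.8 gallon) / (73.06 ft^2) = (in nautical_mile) 0.000137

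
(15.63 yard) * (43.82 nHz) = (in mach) 1.839e-09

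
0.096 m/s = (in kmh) 0.3456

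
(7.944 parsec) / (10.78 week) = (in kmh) 1.354e+11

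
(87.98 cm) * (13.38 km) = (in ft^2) 1.267e+05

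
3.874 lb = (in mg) 1.757e+06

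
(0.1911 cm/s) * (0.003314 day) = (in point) 1551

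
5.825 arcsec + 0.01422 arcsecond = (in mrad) 0.02831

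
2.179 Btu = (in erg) 2.299e+10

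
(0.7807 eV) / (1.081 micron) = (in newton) 1.157e-13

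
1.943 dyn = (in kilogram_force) 1.981e-06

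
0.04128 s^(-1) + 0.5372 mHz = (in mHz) 41.82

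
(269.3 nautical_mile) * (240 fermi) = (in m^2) 1.197e-07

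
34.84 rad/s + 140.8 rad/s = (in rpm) 1677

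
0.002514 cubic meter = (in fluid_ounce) 85.01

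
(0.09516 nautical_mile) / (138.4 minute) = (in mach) 6.233e-05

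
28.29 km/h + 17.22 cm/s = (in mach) 0.02358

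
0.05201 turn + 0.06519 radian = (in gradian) 24.95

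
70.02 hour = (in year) 0.007993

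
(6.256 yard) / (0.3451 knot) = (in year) 1.022e-06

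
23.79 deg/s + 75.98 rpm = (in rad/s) 8.372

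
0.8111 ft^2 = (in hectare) 7.535e-06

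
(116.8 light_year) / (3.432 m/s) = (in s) 3.22e+17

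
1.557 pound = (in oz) 24.91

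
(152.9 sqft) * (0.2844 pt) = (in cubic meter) 0.001425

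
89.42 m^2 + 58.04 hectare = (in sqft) 6.248e+06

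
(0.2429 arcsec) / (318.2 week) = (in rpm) 5.843e-14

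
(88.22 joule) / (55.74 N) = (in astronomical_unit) 1.058e-11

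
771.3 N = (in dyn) 7.713e+07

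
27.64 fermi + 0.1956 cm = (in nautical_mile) 1.056e-06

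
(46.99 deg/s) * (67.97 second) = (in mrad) 5.574e+04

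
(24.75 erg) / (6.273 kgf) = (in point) 0.000114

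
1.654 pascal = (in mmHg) 0.01241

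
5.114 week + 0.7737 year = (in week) 45.46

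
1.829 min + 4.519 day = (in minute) 6509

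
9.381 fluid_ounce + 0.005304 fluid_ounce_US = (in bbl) 0.001746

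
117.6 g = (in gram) 117.6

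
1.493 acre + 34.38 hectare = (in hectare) 34.98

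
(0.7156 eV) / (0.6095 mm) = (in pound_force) 4.229e-17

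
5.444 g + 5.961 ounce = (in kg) 0.1744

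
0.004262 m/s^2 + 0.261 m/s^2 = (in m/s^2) 0.2653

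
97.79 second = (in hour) 0.02716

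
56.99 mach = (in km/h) 6.986e+04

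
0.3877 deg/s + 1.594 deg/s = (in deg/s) 1.982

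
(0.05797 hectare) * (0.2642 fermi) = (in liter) 1.532e-10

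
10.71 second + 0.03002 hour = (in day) 0.001375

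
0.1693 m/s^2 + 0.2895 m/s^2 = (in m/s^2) 0.4588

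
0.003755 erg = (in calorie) 8.975e-11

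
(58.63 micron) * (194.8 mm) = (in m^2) 1.142e-05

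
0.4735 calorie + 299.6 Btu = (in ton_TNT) 7.555e-05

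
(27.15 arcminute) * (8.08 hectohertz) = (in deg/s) 365.6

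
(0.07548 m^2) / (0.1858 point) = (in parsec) 3.732e-14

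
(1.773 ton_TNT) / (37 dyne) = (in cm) 2.005e+15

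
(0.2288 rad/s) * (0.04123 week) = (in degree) 3.269e+05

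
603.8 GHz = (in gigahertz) 603.8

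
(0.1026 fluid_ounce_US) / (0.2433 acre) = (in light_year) 3.257e-25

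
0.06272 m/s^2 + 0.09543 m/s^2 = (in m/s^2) 0.1582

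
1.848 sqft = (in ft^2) 1.848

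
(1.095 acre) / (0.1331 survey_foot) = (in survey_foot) 3.584e+05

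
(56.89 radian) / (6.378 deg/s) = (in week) 0.000845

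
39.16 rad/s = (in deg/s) 2244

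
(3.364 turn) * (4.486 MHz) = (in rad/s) 9.482e+07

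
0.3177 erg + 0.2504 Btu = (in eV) 1.649e+21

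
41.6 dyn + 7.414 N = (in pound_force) 1.667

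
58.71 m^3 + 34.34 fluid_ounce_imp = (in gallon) 1.551e+04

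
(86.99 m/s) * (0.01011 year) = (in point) 7.862e+10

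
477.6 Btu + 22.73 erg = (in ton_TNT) 0.0001204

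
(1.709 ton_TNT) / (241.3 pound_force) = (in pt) 1.888e+10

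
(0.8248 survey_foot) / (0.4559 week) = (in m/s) 9.118e-07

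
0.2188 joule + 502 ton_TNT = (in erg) 2.1e+19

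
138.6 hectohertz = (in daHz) 1386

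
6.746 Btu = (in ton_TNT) 1.701e-06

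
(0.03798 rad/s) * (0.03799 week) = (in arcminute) 3e+06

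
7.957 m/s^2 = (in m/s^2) 7.957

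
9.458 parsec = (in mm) 2.918e+20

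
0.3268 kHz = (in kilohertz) 0.3268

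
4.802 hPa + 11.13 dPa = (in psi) 0.06981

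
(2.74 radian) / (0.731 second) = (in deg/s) 214.8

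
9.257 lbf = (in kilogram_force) 4.199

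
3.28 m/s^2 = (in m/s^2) 3.28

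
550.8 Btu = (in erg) 5.811e+12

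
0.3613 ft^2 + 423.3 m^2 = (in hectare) 0.04233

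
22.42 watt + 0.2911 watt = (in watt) 22.71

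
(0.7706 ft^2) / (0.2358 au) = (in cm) 2.03e-10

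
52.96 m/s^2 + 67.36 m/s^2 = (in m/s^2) 120.3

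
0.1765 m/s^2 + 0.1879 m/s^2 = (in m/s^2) 0.3644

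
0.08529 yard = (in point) 221.1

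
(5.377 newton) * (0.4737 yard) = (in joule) 2.329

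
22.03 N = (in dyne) 2.203e+06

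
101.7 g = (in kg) 0.1017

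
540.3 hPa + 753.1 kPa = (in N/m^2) 8.071e+05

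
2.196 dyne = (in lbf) 4.937e-06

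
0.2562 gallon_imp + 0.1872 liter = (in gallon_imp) 0.2974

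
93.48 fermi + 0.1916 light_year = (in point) 5.138e+18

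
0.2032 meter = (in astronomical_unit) 1.358e-12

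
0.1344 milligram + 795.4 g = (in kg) 0.7954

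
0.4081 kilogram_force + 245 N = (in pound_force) 55.98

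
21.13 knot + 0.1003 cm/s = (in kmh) 39.14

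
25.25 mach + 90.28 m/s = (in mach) 25.52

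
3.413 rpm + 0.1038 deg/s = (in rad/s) 0.3592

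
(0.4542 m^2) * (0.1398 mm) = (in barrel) 0.0003994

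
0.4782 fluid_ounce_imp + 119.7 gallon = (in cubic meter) 0.4531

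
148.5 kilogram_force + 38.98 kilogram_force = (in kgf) 187.5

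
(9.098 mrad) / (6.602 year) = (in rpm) 4.173e-10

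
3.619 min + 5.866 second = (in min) 3.717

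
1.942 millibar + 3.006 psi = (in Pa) 2.092e+04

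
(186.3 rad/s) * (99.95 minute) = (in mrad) 1.117e+09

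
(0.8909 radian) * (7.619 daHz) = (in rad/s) 67.88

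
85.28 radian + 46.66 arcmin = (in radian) 85.29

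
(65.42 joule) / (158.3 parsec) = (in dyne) 1.339e-12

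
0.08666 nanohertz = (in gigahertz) 8.666e-20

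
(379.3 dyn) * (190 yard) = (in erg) 6.59e+06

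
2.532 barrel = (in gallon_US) 106.3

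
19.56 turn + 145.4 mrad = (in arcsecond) 2.538e+07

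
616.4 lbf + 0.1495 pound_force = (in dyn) 2.743e+08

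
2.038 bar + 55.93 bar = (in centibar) 5797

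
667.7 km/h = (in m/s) 185.5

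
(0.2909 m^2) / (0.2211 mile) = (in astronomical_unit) 5.465e-15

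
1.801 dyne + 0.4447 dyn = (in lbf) 5.049e-06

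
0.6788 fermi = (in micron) 6.788e-10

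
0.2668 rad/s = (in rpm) 2.548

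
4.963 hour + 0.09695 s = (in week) 0.02954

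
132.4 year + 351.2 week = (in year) 139.1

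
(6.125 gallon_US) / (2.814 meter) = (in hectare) 8.239e-07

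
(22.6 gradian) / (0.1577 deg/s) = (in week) 0.0002133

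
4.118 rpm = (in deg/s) 24.71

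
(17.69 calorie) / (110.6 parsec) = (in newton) 2.169e-17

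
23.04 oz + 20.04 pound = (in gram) 9743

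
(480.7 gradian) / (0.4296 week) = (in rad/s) 2.906e-05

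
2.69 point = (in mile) 5.897e-07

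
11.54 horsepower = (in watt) 8605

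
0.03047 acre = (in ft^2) 1327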